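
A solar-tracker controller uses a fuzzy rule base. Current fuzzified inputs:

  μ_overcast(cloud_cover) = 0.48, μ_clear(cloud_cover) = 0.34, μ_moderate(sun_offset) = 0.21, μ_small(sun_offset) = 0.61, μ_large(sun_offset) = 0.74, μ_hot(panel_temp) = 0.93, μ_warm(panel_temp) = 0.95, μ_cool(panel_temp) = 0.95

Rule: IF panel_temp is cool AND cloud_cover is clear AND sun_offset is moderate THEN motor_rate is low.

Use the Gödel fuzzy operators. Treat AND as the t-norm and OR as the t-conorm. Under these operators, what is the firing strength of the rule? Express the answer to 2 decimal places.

0.21

firing strength: cool=0.95, clear=0.34, moderate=0.21; AND[min(a, b)] → w = 0.21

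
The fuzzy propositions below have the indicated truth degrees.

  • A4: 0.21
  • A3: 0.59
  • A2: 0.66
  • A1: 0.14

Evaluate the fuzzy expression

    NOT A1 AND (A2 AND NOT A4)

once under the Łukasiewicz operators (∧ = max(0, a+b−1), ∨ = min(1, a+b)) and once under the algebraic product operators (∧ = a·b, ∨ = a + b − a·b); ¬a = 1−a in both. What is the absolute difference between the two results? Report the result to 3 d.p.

Under Łukasiewicz:
  NOT A1 = 1 − 0.14 = 0.86
  NOT A4 = 1 − 0.21 = 0.79
  A2 AND NOT A4 = max(0, a+b−1) on (0.66, 0.79) = 0.45
  NOT A1 AND (A2 AND NOT A4) = max(0, a+b−1) on (0.86, 0.45) = 0.31
  → value = 0.3100
Under algebraic product:
  NOT A1 = 1 − 0.1400 = 0.8600
  NOT A4 = 1 − 0.2100 = 0.7900
  A2 AND NOT A4 = a·b on (0.6600, 0.7900) = 0.5214
  NOT A1 AND (A2 AND NOT A4) = a·b on (0.8600, 0.5214) = 0.4484
  → value = 0.4484
|0.3100 − 0.4484| = 0.138

0.138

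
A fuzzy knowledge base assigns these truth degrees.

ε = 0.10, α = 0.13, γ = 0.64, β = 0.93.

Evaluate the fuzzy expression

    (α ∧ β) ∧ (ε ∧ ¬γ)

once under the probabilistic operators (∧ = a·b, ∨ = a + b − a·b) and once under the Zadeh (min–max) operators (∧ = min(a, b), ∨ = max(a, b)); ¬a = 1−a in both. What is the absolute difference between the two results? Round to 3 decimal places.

Under probabilistic:
  α ∧ β = a·b on (0.1300, 0.9300) = 0.1209
  ¬γ = 1 − 0.6400 = 0.3600
  ε ∧ ¬γ = a·b on (0.1000, 0.3600) = 0.0360
  (α ∧ β) ∧ (ε ∧ ¬γ) = a·b on (0.1209, 0.0360) = 0.0044
  → value = 0.0044
Under Zadeh (min–max):
  α ∧ β = min(a, b) on (0.13, 0.93) = 0.13
  ¬γ = 1 − 0.64 = 0.36
  ε ∧ ¬γ = min(a, b) on (0.10, 0.36) = 0.10
  (α ∧ β) ∧ (ε ∧ ¬γ) = min(a, b) on (0.13, 0.10) = 0.10
  → value = 0.1000
|0.0044 − 0.1000| = 0.096

0.096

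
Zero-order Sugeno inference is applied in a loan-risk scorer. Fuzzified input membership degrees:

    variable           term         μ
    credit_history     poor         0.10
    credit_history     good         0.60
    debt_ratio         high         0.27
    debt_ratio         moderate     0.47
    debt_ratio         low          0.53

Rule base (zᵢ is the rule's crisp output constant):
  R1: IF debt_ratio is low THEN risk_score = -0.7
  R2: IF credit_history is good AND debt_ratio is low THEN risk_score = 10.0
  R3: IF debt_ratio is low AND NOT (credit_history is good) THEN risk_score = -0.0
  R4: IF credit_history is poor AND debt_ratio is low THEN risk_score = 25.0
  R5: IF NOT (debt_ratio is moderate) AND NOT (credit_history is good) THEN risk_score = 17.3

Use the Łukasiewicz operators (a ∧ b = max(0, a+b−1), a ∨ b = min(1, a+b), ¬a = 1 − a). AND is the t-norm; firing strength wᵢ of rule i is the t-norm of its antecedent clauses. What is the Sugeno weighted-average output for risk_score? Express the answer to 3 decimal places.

R1 (z=-0.7): low=0.53 → w = 0.53
R2 (z=10.0): good=0.60, low=0.53; AND[max(0, a+b−1)] → w = 0.13
R3 (z=-0.0): low=0.53, ¬good=1−0.60=0.40; AND[max(0, a+b−1)] → w = 0.00
R4 (z=25.0): poor=0.10, low=0.53; AND[max(0, a+b−1)] → w = 0.00
R5 (z=17.3): ¬moderate=1−0.47=0.53, ¬good=1−0.60=0.40; AND[max(0, a+b−1)] → w = 0.00
Weighted average = (0.53·-0.7 + 0.13·10.0 + 0.00·-0.0 + 0.00·25.0 + 0.00·17.3) / (0.53 + 0.13 + 0.00 + 0.00 + 0.00)
  = 0.9290 / 0.6600 = 1.408

1.408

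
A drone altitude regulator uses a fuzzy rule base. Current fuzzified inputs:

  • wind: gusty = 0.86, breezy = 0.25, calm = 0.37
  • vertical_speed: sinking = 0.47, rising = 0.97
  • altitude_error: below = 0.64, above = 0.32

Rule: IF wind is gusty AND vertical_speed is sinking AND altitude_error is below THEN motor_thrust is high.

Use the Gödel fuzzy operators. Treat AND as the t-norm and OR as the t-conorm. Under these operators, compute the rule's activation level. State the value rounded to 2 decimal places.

0.47

firing strength: gusty=0.86, sinking=0.47, below=0.64; AND[min(a, b)] → w = 0.47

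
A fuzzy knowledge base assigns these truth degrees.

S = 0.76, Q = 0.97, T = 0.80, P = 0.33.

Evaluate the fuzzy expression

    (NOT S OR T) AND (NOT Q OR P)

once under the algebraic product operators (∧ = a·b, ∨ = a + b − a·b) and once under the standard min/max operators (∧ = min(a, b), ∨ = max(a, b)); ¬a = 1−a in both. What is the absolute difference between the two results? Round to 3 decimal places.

Under algebraic product:
  NOT S = 1 − 0.7600 = 0.2400
  NOT S OR T = a + b − a·b on (0.2400, 0.8000) = 0.8480
  NOT Q = 1 − 0.9700 = 0.0300
  NOT Q OR P = a + b − a·b on (0.0300, 0.3300) = 0.3501
  (NOT S OR T) AND (NOT Q OR P) = a·b on (0.8480, 0.3501) = 0.2969
  → value = 0.2969
Under standard min/max:
  NOT S = 1 − 0.76 = 0.24
  NOT S OR T = max(a, b) on (0.24, 0.80) = 0.80
  NOT Q = 1 − 0.97 = 0.03
  NOT Q OR P = max(a, b) on (0.03, 0.33) = 0.33
  (NOT S OR T) AND (NOT Q OR P) = min(a, b) on (0.80, 0.33) = 0.33
  → value = 0.3300
|0.2969 − 0.3300| = 0.033

0.033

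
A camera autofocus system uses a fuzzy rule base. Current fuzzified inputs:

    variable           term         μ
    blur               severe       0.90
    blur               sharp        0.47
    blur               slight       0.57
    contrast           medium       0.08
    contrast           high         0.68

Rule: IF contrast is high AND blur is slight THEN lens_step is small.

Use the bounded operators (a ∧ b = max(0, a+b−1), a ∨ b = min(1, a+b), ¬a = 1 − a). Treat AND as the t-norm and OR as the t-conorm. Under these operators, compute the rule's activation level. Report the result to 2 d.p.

firing strength: high=0.68, slight=0.57; AND[max(0, a+b−1)] → w = 0.25

0.25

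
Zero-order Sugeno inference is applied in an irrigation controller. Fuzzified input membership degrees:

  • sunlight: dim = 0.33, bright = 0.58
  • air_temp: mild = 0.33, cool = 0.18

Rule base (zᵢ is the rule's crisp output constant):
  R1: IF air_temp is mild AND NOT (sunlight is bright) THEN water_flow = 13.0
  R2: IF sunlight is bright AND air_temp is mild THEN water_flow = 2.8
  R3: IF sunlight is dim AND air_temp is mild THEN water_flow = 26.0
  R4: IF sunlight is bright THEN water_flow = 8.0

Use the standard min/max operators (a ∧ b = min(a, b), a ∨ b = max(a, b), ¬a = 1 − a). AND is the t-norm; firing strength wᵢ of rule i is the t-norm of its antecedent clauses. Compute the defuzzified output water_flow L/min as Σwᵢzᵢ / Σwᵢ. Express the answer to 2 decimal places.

11.74

R1 (z=13.0): mild=0.33, ¬bright=1−0.58=0.42; AND[min(a, b)] → w = 0.33
R2 (z=2.8): bright=0.58, mild=0.33; AND[min(a, b)] → w = 0.33
R3 (z=26.0): dim=0.33, mild=0.33; AND[min(a, b)] → w = 0.33
R4 (z=8.0): bright=0.58 → w = 0.58
Weighted average = (0.33·13.0 + 0.33·2.8 + 0.33·26.0 + 0.58·8.0) / (0.33 + 0.33 + 0.33 + 0.58)
  = 18.4340 / 1.5700 = 11.74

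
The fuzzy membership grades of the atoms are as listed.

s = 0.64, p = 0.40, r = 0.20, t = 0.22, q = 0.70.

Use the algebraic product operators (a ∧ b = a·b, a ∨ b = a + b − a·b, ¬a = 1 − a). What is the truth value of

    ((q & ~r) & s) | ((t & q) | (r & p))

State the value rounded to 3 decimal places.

~r = 1 − 0.2000 = 0.8000
q & ~r = a·b on (0.7000, 0.8000) = 0.5600
(q & ~r) & s = a·b on (0.5600, 0.6400) = 0.3584
t & q = a·b on (0.2200, 0.7000) = 0.1540
r & p = a·b on (0.2000, 0.4000) = 0.0800
(t & q) | (r & p) = a + b − a·b on (0.1540, 0.0800) = 0.2217
((q & ~r) & s) | ((t & q) | (r & p)) = a + b − a·b on (0.3584, 0.2217) = 0.5006

0.501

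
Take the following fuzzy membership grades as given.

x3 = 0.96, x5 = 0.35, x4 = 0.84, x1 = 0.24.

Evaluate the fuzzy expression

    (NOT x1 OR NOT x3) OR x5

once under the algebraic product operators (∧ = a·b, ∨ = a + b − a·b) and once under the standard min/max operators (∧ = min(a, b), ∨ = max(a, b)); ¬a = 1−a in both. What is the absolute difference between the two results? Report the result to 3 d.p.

0.090

Under algebraic product:
  NOT x1 = 1 − 0.2400 = 0.7600
  NOT x3 = 1 − 0.9600 = 0.0400
  NOT x1 OR NOT x3 = a + b − a·b on (0.7600, 0.0400) = 0.7696
  (NOT x1 OR NOT x3) OR x5 = a + b − a·b on (0.7696, 0.3500) = 0.8502
  → value = 0.8502
Under standard min/max:
  NOT x1 = 1 − 0.24 = 0.76
  NOT x3 = 1 − 0.96 = 0.04
  NOT x1 OR NOT x3 = max(a, b) on (0.76, 0.04) = 0.76
  (NOT x1 OR NOT x3) OR x5 = max(a, b) on (0.76, 0.35) = 0.76
  → value = 0.7600
|0.8502 − 0.7600| = 0.090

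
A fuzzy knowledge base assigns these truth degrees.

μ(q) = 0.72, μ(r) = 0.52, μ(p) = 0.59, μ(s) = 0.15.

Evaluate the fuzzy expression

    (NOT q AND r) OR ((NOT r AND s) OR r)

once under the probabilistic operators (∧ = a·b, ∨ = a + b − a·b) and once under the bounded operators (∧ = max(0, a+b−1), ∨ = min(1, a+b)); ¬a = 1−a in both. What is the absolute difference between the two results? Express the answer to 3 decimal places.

Under probabilistic:
  NOT q = 1 − 0.7200 = 0.2800
  NOT q AND r = a·b on (0.2800, 0.5200) = 0.1456
  NOT r = 1 − 0.5200 = 0.4800
  NOT r AND s = a·b on (0.4800, 0.1500) = 0.0720
  (NOT r AND s) OR r = a + b − a·b on (0.0720, 0.5200) = 0.5546
  (NOT q AND r) OR ((NOT r AND s) OR r) = a + b − a·b on (0.1456, 0.5546) = 0.6194
  → value = 0.6194
Under bounded:
  NOT q = 1 − 0.72 = 0.28
  NOT q AND r = max(0, a+b−1) on (0.28, 0.52) = 0.00
  NOT r = 1 − 0.52 = 0.48
  NOT r AND s = max(0, a+b−1) on (0.48, 0.15) = 0.00
  (NOT r AND s) OR r = min(1, a+b) on (0.00, 0.52) = 0.52
  (NOT q AND r) OR ((NOT r AND s) OR r) = min(1, a+b) on (0.00, 0.52) = 0.52
  → value = 0.5200
|0.6194 − 0.5200| = 0.099

0.099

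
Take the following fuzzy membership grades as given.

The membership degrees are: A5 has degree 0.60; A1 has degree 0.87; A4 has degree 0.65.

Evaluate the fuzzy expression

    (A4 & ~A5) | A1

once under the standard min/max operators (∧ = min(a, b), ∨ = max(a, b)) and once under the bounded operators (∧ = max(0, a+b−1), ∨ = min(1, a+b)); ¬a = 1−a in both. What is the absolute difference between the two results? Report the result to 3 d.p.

0.050

Under standard min/max:
  ~A5 = 1 − 0.60 = 0.40
  A4 & ~A5 = min(a, b) on (0.65, 0.40) = 0.40
  (A4 & ~A5) | A1 = max(a, b) on (0.40, 0.87) = 0.87
  → value = 0.8700
Under bounded:
  ~A5 = 1 − 0.60 = 0.40
  A4 & ~A5 = max(0, a+b−1) on (0.65, 0.40) = 0.05
  (A4 & ~A5) | A1 = min(1, a+b) on (0.05, 0.87) = 0.92
  → value = 0.9200
|0.8700 − 0.9200| = 0.050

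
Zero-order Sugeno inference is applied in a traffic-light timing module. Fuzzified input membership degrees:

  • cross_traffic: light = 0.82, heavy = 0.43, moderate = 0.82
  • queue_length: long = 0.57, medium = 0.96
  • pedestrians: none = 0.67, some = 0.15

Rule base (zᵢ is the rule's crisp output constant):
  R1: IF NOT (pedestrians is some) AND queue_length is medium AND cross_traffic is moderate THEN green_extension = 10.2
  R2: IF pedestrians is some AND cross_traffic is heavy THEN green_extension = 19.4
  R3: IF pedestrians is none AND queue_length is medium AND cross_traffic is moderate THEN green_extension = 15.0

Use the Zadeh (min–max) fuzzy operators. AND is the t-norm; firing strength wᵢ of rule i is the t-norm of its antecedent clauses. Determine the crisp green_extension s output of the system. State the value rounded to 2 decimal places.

13.00

R1 (z=10.2): ¬some=1−0.15=0.85, medium=0.96, moderate=0.82; AND[min(a, b)] → w = 0.82
R2 (z=19.4): some=0.15, heavy=0.43; AND[min(a, b)] → w = 0.15
R3 (z=15.0): none=0.67, medium=0.96, moderate=0.82; AND[min(a, b)] → w = 0.67
Weighted average = (0.82·10.2 + 0.15·19.4 + 0.67·15.0) / (0.82 + 0.15 + 0.67)
  = 21.3240 / 1.6400 = 13.00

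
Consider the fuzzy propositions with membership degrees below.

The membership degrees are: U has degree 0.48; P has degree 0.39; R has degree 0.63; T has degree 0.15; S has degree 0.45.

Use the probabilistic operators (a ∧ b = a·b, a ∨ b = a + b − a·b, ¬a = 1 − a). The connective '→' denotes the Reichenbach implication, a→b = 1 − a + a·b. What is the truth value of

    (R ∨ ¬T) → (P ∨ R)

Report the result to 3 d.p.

0.787

¬T = 1 − 0.1500 = 0.8500
R ∨ ¬T = a + b − a·b on (0.6300, 0.8500) = 0.9445
P ∨ R = a + b − a·b on (0.3900, 0.6300) = 0.7743
(R ∨ ¬T) → (P ∨ R)  [Reichenbach: 1 − a + a·b] with a=0.9445, b=0.7743 → 0.7868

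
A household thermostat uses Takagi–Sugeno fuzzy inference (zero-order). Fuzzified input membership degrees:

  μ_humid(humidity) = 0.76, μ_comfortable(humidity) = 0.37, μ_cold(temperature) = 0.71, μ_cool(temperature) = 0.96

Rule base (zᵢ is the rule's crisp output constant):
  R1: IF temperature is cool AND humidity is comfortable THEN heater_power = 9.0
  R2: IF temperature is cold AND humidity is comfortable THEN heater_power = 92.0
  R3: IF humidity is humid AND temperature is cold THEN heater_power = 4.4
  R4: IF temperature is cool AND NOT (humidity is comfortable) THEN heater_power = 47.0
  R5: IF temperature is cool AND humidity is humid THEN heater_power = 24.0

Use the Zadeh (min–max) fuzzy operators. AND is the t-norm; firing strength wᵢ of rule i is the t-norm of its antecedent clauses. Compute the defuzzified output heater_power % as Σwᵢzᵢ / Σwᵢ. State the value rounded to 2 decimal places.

R1 (z=9.0): cool=0.96, comfortable=0.37; AND[min(a, b)] → w = 0.37
R2 (z=92.0): cold=0.71, comfortable=0.37; AND[min(a, b)] → w = 0.37
R3 (z=4.4): humid=0.76, cold=0.71; AND[min(a, b)] → w = 0.71
R4 (z=47.0): cool=0.96, ¬comfortable=1−0.37=0.63; AND[min(a, b)] → w = 0.63
R5 (z=24.0): cool=0.96, humid=0.76; AND[min(a, b)] → w = 0.76
Weighted average = (0.37·9.0 + 0.37·92.0 + 0.71·4.4 + 0.63·47.0 + 0.76·24.0) / (0.37 + 0.37 + 0.71 + 0.63 + 0.76)
  = 88.3440 / 2.8400 = 31.11

31.11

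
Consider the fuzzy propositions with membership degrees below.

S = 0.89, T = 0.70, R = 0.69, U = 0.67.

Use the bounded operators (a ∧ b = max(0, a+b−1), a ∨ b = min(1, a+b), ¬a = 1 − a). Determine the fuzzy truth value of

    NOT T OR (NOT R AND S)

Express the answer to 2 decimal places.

0.50

NOT T = 1 − 0.70 = 0.30
NOT R = 1 − 0.69 = 0.31
NOT R AND S = max(0, a+b−1) on (0.31, 0.89) = 0.20
NOT T OR (NOT R AND S) = min(1, a+b) on (0.30, 0.20) = 0.50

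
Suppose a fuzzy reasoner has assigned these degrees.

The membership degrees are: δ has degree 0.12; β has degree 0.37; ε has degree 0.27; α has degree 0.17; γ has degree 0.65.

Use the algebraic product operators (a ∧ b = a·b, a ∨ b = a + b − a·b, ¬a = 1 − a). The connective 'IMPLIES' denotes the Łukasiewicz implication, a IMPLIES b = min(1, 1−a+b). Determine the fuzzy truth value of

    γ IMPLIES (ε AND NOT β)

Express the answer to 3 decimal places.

NOT β = 1 − 0.3700 = 0.6300
ε AND NOT β = a·b on (0.2700, 0.6300) = 0.1701
γ IMPLIES (ε AND NOT β)  [Łukasiewicz: min(1, 1−a+b)] with a=0.6500, b=0.1701 → 0.5201

0.520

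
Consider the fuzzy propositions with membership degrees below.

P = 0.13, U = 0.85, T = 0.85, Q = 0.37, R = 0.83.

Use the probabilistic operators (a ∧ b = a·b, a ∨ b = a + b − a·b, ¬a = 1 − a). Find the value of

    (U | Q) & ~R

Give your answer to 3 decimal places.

U | Q = a + b − a·b on (0.8500, 0.3700) = 0.9055
~R = 1 − 0.8300 = 0.1700
(U | Q) & ~R = a·b on (0.9055, 0.1700) = 0.1539

0.154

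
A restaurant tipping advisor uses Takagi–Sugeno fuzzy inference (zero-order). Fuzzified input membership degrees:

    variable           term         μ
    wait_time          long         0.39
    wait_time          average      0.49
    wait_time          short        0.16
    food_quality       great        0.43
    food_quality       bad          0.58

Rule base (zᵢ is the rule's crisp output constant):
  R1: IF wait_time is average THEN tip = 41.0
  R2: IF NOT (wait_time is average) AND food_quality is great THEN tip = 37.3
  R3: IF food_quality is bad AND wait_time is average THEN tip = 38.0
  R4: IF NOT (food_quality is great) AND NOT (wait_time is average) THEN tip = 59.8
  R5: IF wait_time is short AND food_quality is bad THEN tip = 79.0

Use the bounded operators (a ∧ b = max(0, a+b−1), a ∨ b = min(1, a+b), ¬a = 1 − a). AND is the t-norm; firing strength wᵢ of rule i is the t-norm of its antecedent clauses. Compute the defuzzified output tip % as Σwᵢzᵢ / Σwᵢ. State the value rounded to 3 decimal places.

43.022

R1 (z=41.0): average=0.49 → w = 0.49
R2 (z=37.3): ¬average=1−0.49=0.51, great=0.43; AND[max(0, a+b−1)] → w = 0.00
R3 (z=38.0): bad=0.58, average=0.49; AND[max(0, a+b−1)] → w = 0.07
R4 (z=59.8): ¬great=1−0.43=0.57, ¬average=1−0.49=0.51; AND[max(0, a+b−1)] → w = 0.08
R5 (z=79.0): short=0.16, bad=0.58; AND[max(0, a+b−1)] → w = 0.00
Weighted average = (0.49·41.0 + 0.00·37.3 + 0.07·38.0 + 0.08·59.8 + 0.00·79.0) / (0.49 + 0.00 + 0.07 + 0.08 + 0.00)
  = 27.5340 / 0.6400 = 43.022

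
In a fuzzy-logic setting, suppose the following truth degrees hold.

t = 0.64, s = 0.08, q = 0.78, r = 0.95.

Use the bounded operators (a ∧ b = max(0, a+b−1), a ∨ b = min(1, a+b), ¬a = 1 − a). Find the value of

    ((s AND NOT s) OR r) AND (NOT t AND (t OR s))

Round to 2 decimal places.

NOT s = 1 − 0.08 = 0.92
s AND NOT s = max(0, a+b−1) on (0.08, 0.92) = 0.00
(s AND NOT s) OR r = min(1, a+b) on (0.00, 0.95) = 0.95
NOT t = 1 − 0.64 = 0.36
t OR s = min(1, a+b) on (0.64, 0.08) = 0.72
NOT t AND (t OR s) = max(0, a+b−1) on (0.36, 0.72) = 0.08
((s AND NOT s) OR r) AND (NOT t AND (t OR s)) = max(0, a+b−1) on (0.95, 0.08) = 0.03

0.03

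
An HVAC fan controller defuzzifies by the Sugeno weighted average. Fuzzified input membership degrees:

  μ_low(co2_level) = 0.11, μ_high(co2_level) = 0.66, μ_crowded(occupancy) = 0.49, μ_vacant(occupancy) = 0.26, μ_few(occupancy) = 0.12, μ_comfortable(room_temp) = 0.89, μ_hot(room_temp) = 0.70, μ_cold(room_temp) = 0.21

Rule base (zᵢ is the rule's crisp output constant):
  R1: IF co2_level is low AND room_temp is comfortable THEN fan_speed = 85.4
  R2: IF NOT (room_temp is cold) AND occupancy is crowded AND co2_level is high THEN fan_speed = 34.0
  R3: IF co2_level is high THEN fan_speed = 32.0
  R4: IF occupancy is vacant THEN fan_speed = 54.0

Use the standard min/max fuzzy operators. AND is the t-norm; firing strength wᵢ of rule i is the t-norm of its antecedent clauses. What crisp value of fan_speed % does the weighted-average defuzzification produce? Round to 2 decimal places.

40.27

R1 (z=85.4): low=0.11, comfortable=0.89; AND[min(a, b)] → w = 0.11
R2 (z=34.0): ¬cold=1−0.21=0.79, crowded=0.49, high=0.66; AND[min(a, b)] → w = 0.49
R3 (z=32.0): high=0.66 → w = 0.66
R4 (z=54.0): vacant=0.26 → w = 0.26
Weighted average = (0.11·85.4 + 0.49·34.0 + 0.66·32.0 + 0.26·54.0) / (0.11 + 0.49 + 0.66 + 0.26)
  = 61.2140 / 1.5200 = 40.27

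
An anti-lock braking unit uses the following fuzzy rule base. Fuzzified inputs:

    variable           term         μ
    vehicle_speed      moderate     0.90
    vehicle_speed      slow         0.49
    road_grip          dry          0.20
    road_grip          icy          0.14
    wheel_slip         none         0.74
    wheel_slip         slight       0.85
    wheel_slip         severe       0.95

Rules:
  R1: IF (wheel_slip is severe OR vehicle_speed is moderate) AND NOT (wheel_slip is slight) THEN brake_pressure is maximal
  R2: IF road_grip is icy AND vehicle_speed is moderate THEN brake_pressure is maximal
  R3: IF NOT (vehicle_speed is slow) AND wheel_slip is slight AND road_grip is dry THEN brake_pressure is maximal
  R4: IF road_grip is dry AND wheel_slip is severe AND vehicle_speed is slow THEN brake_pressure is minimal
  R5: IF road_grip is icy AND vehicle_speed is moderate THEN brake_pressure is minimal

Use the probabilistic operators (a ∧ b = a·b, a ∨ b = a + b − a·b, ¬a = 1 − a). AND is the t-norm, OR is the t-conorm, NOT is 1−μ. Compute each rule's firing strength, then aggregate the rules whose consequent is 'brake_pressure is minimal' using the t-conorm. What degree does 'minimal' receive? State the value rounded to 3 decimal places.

0.207

R1: (severe=0.95 OR moderate=0.90) = 0.9950; AND[a·b] with ¬slight=1−0.85=0.15 → w = 0.1493
R2: icy=0.14, moderate=0.90; AND[a·b] → w = 0.1260
R3: ¬slow=1−0.49=0.51, slight=0.85, dry=0.20; AND[a·b] → w = 0.0867
R4: dry=0.20, severe=0.95, slow=0.49; AND[a·b] → w = 0.0931
R5: icy=0.14, moderate=0.90; AND[a·b] → w = 0.1260
Rules with consequent 'minimal': {R4, R5} → strengths 0.0931, 0.1260
Aggregate via t-conorm [a + b − a·b]: 0.2074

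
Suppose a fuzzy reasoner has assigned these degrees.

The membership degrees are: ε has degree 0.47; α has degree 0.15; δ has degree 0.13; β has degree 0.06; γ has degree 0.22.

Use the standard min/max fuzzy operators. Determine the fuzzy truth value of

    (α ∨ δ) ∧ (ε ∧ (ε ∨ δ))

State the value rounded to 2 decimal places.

α ∨ δ = max(a, b) on (0.15, 0.13) = 0.15
ε ∨ δ = max(a, b) on (0.47, 0.13) = 0.47
ε ∧ (ε ∨ δ) = min(a, b) on (0.47, 0.47) = 0.47
(α ∨ δ) ∧ (ε ∧ (ε ∨ δ)) = min(a, b) on (0.15, 0.47) = 0.15

0.15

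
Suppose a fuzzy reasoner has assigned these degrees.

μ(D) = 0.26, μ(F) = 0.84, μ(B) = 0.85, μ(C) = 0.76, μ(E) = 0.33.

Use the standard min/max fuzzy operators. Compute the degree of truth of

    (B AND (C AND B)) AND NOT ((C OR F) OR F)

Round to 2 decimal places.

0.16

C AND B = min(a, b) on (0.76, 0.85) = 0.76
B AND (C AND B) = min(a, b) on (0.85, 0.76) = 0.76
C OR F = max(a, b) on (0.76, 0.84) = 0.84
(C OR F) OR F = max(a, b) on (0.84, 0.84) = 0.84
NOT ((C OR F) OR F) = 1 − 0.84 = 0.16
(B AND (C AND B)) AND NOT ((C OR F) OR F) = min(a, b) on (0.76, 0.16) = 0.16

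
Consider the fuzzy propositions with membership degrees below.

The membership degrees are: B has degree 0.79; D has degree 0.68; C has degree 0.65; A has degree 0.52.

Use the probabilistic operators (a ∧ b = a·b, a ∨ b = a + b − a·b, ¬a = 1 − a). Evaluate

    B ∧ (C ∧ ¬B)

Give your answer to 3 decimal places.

0.108

¬B = 1 − 0.7900 = 0.2100
C ∧ ¬B = a·b on (0.6500, 0.2100) = 0.1365
B ∧ (C ∧ ¬B) = a·b on (0.7900, 0.1365) = 0.1078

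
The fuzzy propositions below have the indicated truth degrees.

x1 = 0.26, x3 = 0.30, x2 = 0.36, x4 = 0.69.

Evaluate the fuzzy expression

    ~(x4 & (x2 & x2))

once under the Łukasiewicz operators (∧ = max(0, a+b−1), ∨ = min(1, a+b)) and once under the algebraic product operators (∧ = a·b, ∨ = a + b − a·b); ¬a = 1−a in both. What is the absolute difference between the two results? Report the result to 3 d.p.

Under Łukasiewicz:
  x2 & x2 = max(0, a+b−1) on (0.36, 0.36) = 0.00
  x4 & (x2 & x2) = max(0, a+b−1) on (0.69, 0.00) = 0.00
  ~(x4 & (x2 & x2)) = 1 − 0.00 = 1.00
  → value = 1.0000
Under algebraic product:
  x2 & x2 = a·b on (0.3600, 0.3600) = 0.1296
  x4 & (x2 & x2) = a·b on (0.6900, 0.1296) = 0.0894
  ~(x4 & (x2 & x2)) = 1 − 0.0894 = 0.9106
  → value = 0.9106
|1.0000 − 0.9106| = 0.089

0.089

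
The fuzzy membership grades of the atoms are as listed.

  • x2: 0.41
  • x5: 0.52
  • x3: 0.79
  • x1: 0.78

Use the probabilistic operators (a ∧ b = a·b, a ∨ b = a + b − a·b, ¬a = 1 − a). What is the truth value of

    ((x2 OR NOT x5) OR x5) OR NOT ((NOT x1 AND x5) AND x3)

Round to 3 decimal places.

NOT x5 = 1 − 0.5200 = 0.4800
x2 OR NOT x5 = a + b − a·b on (0.4100, 0.4800) = 0.6932
(x2 OR NOT x5) OR x5 = a + b − a·b on (0.6932, 0.5200) = 0.8527
NOT x1 = 1 − 0.7800 = 0.2200
NOT x1 AND x5 = a·b on (0.2200, 0.5200) = 0.1144
(NOT x1 AND x5) AND x3 = a·b on (0.1144, 0.7900) = 0.0904
NOT ((NOT x1 AND x5) AND x3) = 1 − 0.0904 = 0.9096
((x2 OR NOT x5) OR x5) OR NOT ((NOT x1 AND x5) AND x3) = a + b − a·b on (0.8527, 0.9096) = 0.9867

0.987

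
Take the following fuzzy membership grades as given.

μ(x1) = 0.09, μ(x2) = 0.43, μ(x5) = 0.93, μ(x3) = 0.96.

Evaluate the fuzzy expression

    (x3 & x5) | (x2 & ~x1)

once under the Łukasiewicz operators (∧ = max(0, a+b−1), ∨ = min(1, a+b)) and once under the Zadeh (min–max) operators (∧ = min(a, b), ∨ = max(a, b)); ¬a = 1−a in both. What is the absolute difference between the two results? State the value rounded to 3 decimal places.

0.070

Under Łukasiewicz:
  x3 & x5 = max(0, a+b−1) on (0.96, 0.93) = 0.89
  ~x1 = 1 − 0.09 = 0.91
  x2 & ~x1 = max(0, a+b−1) on (0.43, 0.91) = 0.34
  (x3 & x5) | (x2 & ~x1) = min(1, a+b) on (0.89, 0.34) = 1.00
  → value = 1.0000
Under Zadeh (min–max):
  x3 & x5 = min(a, b) on (0.96, 0.93) = 0.93
  ~x1 = 1 − 0.09 = 0.91
  x2 & ~x1 = min(a, b) on (0.43, 0.91) = 0.43
  (x3 & x5) | (x2 & ~x1) = max(a, b) on (0.93, 0.43) = 0.93
  → value = 0.9300
|1.0000 − 0.9300| = 0.070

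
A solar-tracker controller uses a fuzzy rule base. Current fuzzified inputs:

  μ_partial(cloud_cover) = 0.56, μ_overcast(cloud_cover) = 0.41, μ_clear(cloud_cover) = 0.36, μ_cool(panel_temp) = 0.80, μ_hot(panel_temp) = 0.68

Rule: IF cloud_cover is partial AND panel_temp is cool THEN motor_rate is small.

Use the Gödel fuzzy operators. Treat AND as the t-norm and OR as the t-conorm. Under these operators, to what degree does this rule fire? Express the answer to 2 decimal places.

firing strength: partial=0.56, cool=0.80; AND[min(a, b)] → w = 0.56

0.56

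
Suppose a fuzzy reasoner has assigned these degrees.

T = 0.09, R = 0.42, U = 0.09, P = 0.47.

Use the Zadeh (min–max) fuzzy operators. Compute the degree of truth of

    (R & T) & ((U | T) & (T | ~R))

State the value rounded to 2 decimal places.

0.09

R & T = min(a, b) on (0.42, 0.09) = 0.09
U | T = max(a, b) on (0.09, 0.09) = 0.09
~R = 1 − 0.42 = 0.58
T | ~R = max(a, b) on (0.09, 0.58) = 0.58
(U | T) & (T | ~R) = min(a, b) on (0.09, 0.58) = 0.09
(R & T) & ((U | T) & (T | ~R)) = min(a, b) on (0.09, 0.09) = 0.09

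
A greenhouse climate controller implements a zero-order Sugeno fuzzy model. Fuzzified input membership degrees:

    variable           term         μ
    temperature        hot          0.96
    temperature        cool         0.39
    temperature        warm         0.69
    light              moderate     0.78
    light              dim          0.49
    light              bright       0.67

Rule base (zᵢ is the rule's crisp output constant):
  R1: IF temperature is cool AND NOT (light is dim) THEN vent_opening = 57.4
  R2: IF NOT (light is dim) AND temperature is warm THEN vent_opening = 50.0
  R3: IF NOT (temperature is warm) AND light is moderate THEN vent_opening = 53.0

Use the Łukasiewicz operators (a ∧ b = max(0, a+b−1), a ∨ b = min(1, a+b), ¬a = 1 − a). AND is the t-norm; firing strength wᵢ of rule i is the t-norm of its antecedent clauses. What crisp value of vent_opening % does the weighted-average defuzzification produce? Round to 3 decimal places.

R1 (z=57.4): cool=0.39, ¬dim=1−0.49=0.51; AND[max(0, a+b−1)] → w = 0.00
R2 (z=50.0): ¬dim=1−0.49=0.51, warm=0.69; AND[max(0, a+b−1)] → w = 0.20
R3 (z=53.0): ¬warm=1−0.69=0.31, moderate=0.78; AND[max(0, a+b−1)] → w = 0.09
Weighted average = (0.00·57.4 + 0.20·50.0 + 0.09·53.0) / (0.00 + 0.20 + 0.09)
  = 14.7700 / 0.2900 = 50.931

50.931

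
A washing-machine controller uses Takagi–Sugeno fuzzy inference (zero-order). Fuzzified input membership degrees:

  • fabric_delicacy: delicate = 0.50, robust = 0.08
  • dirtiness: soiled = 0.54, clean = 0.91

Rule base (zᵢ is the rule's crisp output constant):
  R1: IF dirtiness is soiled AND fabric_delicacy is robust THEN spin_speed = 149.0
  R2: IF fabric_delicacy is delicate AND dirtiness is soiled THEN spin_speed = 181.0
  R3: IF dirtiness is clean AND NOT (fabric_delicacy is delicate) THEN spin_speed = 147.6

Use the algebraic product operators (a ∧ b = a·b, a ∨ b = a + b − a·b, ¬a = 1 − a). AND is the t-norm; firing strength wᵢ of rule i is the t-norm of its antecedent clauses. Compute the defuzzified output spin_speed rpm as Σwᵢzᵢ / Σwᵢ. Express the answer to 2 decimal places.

159.42

R1 (z=149.0): soiled=0.54, robust=0.08; AND[a·b] → w = 0.0432
R2 (z=181.0): delicate=0.50, soiled=0.54; AND[a·b] → w = 0.2700
R3 (z=147.6): clean=0.91, ¬delicate=1−0.50=0.50; AND[a·b] → w = 0.4550
Weighted average = (0.0432·149.0 + 0.2700·181.0 + 0.4550·147.6) / (0.0432 + 0.2700 + 0.4550)
  = 122.4648 / 0.7682 = 159.42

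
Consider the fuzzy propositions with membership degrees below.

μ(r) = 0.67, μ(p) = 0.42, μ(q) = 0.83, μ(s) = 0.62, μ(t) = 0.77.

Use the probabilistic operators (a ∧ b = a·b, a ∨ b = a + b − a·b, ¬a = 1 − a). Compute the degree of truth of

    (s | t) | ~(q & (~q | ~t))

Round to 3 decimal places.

s | t = a + b − a·b on (0.6200, 0.7700) = 0.9126
~q = 1 − 0.8300 = 0.1700
~t = 1 − 0.7700 = 0.2300
~q | ~t = a + b − a·b on (0.1700, 0.2300) = 0.3609
q & (~q | ~t) = a·b on (0.8300, 0.3609) = 0.2995
~(q & (~q | ~t)) = 1 − 0.2995 = 0.7005
(s | t) | ~(q & (~q | ~t)) = a + b − a·b on (0.9126, 0.7005) = 0.9738

0.974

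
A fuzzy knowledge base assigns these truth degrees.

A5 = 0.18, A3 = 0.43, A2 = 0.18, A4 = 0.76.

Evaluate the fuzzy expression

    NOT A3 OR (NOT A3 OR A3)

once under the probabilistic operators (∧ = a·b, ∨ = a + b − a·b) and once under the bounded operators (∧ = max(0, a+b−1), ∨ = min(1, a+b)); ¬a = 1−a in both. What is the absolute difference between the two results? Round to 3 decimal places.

0.105

Under probabilistic:
  NOT A3 = 1 − 0.4300 = 0.5700
  NOT A3 = 1 − 0.4300 = 0.5700
  NOT A3 OR A3 = a + b − a·b on (0.5700, 0.4300) = 0.7549
  NOT A3 OR (NOT A3 OR A3) = a + b − a·b on (0.5700, 0.7549) = 0.8946
  → value = 0.8946
Under bounded:
  NOT A3 = 1 − 0.43 = 0.57
  NOT A3 = 1 − 0.43 = 0.57
  NOT A3 OR A3 = min(1, a+b) on (0.57, 0.43) = 1.00
  NOT A3 OR (NOT A3 OR A3) = min(1, a+b) on (0.57, 1.00) = 1.00
  → value = 1.0000
|0.8946 − 1.0000| = 0.105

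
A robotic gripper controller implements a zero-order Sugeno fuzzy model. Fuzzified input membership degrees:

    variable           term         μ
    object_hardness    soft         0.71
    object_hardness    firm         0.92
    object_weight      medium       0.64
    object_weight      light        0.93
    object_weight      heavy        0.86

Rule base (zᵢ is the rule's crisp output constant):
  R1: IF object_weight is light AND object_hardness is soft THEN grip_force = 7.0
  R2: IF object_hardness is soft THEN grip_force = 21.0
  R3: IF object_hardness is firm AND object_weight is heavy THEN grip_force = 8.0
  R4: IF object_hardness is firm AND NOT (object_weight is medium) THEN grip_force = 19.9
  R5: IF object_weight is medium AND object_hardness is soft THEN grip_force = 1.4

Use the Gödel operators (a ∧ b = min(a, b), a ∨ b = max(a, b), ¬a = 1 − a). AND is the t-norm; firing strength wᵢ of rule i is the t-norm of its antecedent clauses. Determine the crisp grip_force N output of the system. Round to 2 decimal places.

R1 (z=7.0): light=0.93, soft=0.71; AND[min(a, b)] → w = 0.71
R2 (z=21.0): soft=0.71 → w = 0.71
R3 (z=8.0): firm=0.92, heavy=0.86; AND[min(a, b)] → w = 0.86
R4 (z=19.9): firm=0.92, ¬medium=1−0.64=0.36; AND[min(a, b)] → w = 0.36
R5 (z=1.4): medium=0.64, soft=0.71; AND[min(a, b)] → w = 0.64
Weighted average = (0.71·7.0 + 0.71·21.0 + 0.86·8.0 + 0.36·19.9 + 0.64·1.4) / (0.71 + 0.71 + 0.86 + 0.36 + 0.64)
  = 34.8200 / 3.2800 = 10.62

10.62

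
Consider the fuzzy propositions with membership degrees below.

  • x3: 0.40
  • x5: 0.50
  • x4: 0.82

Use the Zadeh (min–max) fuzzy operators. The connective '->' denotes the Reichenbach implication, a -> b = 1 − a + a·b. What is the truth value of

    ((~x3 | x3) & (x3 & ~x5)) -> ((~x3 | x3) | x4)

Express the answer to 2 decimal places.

0.93

~x3 = 1 − 0.40 = 0.60
~x3 | x3 = max(a, b) on (0.60, 0.40) = 0.60
~x5 = 1 − 0.50 = 0.50
x3 & ~x5 = min(a, b) on (0.40, 0.50) = 0.40
(~x3 | x3) & (x3 & ~x5) = min(a, b) on (0.60, 0.40) = 0.40
~x3 = 1 − 0.40 = 0.60
~x3 | x3 = max(a, b) on (0.60, 0.40) = 0.60
(~x3 | x3) | x4 = max(a, b) on (0.60, 0.82) = 0.82
((~x3 | x3) & (x3 & ~x5)) -> ((~x3 | x3) | x4)  [Reichenbach: 1 − a + a·b] with a=0.40, b=0.82 → 0.93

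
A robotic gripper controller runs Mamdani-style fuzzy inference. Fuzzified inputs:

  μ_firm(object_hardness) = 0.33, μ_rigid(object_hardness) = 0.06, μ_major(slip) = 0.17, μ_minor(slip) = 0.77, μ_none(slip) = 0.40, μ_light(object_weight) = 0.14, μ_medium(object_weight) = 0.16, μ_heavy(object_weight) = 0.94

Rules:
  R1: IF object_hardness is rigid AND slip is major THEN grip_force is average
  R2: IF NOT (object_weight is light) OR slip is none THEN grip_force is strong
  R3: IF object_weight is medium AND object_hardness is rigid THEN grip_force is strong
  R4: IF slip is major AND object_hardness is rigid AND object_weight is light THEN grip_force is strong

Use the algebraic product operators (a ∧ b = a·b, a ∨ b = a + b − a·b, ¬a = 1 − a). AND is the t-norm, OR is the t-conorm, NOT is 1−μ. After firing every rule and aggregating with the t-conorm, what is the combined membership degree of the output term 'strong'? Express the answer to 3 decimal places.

0.917

R1: rigid=0.06, major=0.17; AND[a·b] → w = 0.0102
R2: ¬light=1−0.14=0.86, none=0.40; OR[a + b − a·b] → w = 0.9160
R3: medium=0.16, rigid=0.06; AND[a·b] → w = 0.0096
R4: major=0.17, rigid=0.06, light=0.14; AND[a·b] → w = 0.0014
Rules with consequent 'strong': {R2, R3, R4} → strengths 0.9160, 0.0096, 0.0014
Aggregate via t-conorm [a + b − a·b]: 0.9169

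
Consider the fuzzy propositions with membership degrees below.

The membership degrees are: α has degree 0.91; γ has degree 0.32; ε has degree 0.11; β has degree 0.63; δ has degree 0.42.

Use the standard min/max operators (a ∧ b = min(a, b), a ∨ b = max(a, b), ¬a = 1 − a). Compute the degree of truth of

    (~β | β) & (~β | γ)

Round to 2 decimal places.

0.37

~β = 1 − 0.63 = 0.37
~β | β = max(a, b) on (0.37, 0.63) = 0.63
~β = 1 − 0.63 = 0.37
~β | γ = max(a, b) on (0.37, 0.32) = 0.37
(~β | β) & (~β | γ) = min(a, b) on (0.63, 0.37) = 0.37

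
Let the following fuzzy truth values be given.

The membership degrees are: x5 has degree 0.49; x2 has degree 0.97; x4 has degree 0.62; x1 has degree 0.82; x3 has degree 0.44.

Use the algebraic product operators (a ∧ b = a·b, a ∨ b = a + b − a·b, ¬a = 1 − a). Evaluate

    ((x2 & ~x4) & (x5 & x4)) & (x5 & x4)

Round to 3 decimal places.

~x4 = 1 − 0.6200 = 0.3800
x2 & ~x4 = a·b on (0.9700, 0.3800) = 0.3686
x5 & x4 = a·b on (0.4900, 0.6200) = 0.3038
(x2 & ~x4) & (x5 & x4) = a·b on (0.3686, 0.3038) = 0.1120
x5 & x4 = a·b on (0.4900, 0.6200) = 0.3038
((x2 & ~x4) & (x5 & x4)) & (x5 & x4) = a·b on (0.1120, 0.3038) = 0.0340

0.034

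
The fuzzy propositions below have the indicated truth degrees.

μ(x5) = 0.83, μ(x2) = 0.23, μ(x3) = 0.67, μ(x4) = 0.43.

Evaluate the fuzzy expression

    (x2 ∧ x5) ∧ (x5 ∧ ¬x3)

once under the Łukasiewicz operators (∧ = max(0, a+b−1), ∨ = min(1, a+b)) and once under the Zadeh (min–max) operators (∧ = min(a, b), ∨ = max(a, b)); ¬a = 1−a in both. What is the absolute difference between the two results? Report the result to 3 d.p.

0.230

Under Łukasiewicz:
  x2 ∧ x5 = max(0, a+b−1) on (0.23, 0.83) = 0.06
  ¬x3 = 1 − 0.67 = 0.33
  x5 ∧ ¬x3 = max(0, a+b−1) on (0.83, 0.33) = 0.16
  (x2 ∧ x5) ∧ (x5 ∧ ¬x3) = max(0, a+b−1) on (0.06, 0.16) = 0.00
  → value = 0.0000
Under Zadeh (min–max):
  x2 ∧ x5 = min(a, b) on (0.23, 0.83) = 0.23
  ¬x3 = 1 − 0.67 = 0.33
  x5 ∧ ¬x3 = min(a, b) on (0.83, 0.33) = 0.33
  (x2 ∧ x5) ∧ (x5 ∧ ¬x3) = min(a, b) on (0.23, 0.33) = 0.23
  → value = 0.2300
|0.0000 − 0.2300| = 0.230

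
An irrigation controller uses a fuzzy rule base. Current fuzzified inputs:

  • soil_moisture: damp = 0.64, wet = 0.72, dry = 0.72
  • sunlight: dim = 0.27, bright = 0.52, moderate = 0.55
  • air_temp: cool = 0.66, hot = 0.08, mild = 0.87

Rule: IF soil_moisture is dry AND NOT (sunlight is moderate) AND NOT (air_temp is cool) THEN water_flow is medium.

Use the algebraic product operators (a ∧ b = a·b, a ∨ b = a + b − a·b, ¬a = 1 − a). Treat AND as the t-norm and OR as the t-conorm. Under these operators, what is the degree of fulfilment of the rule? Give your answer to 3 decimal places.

firing strength: dry=0.72, ¬moderate=1−0.55=0.45, ¬cool=1−0.66=0.34; AND[a·b] → w = 0.1102

0.110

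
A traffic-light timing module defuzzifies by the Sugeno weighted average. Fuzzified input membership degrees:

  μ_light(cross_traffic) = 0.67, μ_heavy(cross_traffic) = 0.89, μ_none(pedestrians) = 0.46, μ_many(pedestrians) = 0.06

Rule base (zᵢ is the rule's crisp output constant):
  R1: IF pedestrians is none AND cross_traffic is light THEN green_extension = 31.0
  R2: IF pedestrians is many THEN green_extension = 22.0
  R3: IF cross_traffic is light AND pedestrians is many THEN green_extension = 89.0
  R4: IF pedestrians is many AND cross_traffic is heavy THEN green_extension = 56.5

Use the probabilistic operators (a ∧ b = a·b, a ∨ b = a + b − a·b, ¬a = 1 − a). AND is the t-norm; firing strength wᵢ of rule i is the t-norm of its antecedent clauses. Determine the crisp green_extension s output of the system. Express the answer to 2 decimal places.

37.83

R1 (z=31.0): none=0.46, light=0.67; AND[a·b] → w = 0.3082
R2 (z=22.0): many=0.06 → w = 0.0600
R3 (z=89.0): light=0.67, many=0.06; AND[a·b] → w = 0.0402
R4 (z=56.5): many=0.06, heavy=0.89; AND[a·b] → w = 0.0534
Weighted average = (0.3082·31.0 + 0.0600·22.0 + 0.0402·89.0 + 0.0534·56.5) / (0.3082 + 0.0600 + 0.0402 + 0.0534)
  = 17.4691 / 0.4618 = 37.83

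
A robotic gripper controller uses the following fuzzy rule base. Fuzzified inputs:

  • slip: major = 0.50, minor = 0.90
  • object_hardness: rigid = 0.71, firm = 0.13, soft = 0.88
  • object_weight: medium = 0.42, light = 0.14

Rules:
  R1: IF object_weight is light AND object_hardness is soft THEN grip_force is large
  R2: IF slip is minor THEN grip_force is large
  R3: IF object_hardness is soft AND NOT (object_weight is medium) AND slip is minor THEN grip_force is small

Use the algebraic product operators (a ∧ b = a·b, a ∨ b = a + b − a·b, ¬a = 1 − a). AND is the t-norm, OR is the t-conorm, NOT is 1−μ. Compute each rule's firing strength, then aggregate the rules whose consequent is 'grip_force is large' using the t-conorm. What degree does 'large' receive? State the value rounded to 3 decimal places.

R1: light=0.14, soft=0.88; AND[a·b] → w = 0.1232
R2: minor=0.90 → w = 0.9000
R3: soft=0.88, ¬medium=1−0.42=0.58, minor=0.90; AND[a·b] → w = 0.4594
Rules with consequent 'large': {R1, R2} → strengths 0.1232, 0.9000
Aggregate via t-conorm [a + b − a·b]: 0.9123

0.912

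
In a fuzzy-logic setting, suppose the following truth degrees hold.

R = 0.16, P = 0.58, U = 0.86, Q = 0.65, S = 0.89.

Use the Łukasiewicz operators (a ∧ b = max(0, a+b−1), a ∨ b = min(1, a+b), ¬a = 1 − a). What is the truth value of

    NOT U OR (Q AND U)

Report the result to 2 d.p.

0.65

NOT U = 1 − 0.86 = 0.14
Q AND U = max(0, a+b−1) on (0.65, 0.86) = 0.51
NOT U OR (Q AND U) = min(1, a+b) on (0.14, 0.51) = 0.65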